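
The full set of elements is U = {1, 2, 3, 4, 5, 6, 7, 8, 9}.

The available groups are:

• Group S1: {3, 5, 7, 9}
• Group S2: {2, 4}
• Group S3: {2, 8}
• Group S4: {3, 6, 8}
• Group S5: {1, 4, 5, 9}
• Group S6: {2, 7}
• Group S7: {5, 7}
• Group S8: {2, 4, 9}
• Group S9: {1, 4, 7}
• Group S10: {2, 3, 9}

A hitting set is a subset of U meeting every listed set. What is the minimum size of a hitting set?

The 4 elements {1, 2, 6, 7} hit every group.
No choice of 3 elements meets every group, so 4 is the minimum.

4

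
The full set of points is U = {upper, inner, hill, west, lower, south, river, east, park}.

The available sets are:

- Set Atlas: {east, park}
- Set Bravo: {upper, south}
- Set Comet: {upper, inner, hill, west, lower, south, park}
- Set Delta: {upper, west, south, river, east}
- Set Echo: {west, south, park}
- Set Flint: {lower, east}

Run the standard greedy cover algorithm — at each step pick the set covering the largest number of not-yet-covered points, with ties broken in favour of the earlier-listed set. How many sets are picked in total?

Greedy: pick Comet (covers 7 new) → pick Delta (covers 2 new). Total picks: 2.

2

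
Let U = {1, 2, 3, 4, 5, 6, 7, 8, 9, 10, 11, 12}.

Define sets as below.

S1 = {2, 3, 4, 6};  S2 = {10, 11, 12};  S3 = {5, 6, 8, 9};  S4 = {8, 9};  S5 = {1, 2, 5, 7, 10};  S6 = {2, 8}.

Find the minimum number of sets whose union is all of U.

Take {S1, S2, S4, S5}. Their union is {1, 2, 3, 4, 5, 6, 7, 8, 9, 10, 11, 12}, which is all 12 points.
Only S5 contains 1, so S5 is forced; the remaining 7 points need at least 3 more sets (each remaining set adds at most 3) — so at least 4 sets are needed, and 4 is optimal.

4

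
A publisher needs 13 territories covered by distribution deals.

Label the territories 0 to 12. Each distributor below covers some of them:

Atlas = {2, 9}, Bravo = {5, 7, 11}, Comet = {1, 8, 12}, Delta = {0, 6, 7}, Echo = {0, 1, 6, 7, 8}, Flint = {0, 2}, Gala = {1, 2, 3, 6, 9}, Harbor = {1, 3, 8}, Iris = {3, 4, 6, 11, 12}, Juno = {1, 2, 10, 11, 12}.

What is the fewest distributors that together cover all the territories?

5

Take {Bravo, Echo, Gala, Iris, Juno}. Their union is {0, 1, 2, 3, 4, 5, 6, 7, 8, 9, 10, 11, 12}, which is all 13 territories.
No 4 of the 10 distributors cover everything (all 210 combinations miss at least one territory), so 5 is optimal.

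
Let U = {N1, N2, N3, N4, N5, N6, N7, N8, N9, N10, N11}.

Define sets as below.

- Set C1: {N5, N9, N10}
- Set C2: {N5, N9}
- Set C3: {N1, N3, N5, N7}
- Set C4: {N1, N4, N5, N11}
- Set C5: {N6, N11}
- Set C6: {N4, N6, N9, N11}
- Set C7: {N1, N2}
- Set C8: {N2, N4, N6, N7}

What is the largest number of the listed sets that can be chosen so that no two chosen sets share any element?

3

C1, C5, C7 are pairwise disjoint (C1={N5,N9,N10}; C5={N6,N11}; C7={N1,N2}).
Every remaining set overlaps one of these, and no 4 of the listed sets are pairwise disjoint, so 3 is the maximum.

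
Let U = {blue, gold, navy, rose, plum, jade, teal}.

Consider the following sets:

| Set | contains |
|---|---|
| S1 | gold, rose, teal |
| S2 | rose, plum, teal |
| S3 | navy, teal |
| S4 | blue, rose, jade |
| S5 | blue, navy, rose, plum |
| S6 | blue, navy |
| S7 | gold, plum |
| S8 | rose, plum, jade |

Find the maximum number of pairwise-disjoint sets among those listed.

3

S3, S4, S7 are pairwise disjoint (S3={navy,teal}; S4={blue,rose,jade}; S7={gold,plum}).
Every remaining set overlaps one of these, and no 4 of the listed sets are pairwise disjoint, so 3 is the maximum.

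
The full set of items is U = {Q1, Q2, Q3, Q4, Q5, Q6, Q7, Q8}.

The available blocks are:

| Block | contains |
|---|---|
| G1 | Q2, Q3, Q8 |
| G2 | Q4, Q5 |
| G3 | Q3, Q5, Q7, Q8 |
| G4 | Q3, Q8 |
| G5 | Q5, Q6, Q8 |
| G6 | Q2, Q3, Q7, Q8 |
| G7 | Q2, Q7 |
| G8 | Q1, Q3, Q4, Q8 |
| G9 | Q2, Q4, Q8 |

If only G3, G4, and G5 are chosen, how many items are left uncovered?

3

Union of G3, G4, G5 = {Q3, Q5, Q6, Q7, Q8}.
Not covered: Q1, Q2, Q4 — 3 items.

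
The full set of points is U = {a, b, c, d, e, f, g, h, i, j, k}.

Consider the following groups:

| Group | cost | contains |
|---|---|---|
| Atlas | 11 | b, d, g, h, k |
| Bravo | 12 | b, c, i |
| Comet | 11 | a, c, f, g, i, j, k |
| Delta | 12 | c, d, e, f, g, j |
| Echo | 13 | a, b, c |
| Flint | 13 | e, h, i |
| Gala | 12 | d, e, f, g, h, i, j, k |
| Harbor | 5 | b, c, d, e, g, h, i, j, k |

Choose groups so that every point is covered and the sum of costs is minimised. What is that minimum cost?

Comet, Harbor together cover every point (Comet ∪ Harbor = {a, b, c, d, e, f, g, h, i, j, k}); total cost 11 + 5 = 16.
No covering selection has total cost below 16.

16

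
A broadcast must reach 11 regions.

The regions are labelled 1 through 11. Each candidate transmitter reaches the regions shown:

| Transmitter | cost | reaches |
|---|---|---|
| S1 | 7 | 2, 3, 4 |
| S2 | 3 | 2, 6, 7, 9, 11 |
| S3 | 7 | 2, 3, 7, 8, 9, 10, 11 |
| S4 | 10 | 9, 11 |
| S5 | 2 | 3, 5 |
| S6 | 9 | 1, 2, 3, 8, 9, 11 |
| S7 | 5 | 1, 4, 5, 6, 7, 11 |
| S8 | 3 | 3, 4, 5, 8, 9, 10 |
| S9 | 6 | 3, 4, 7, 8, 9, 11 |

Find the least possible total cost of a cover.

S2, S7, S8 together cover every region (S2 ∪ S7 ∪ S8 = {1, 2, 3, 4, 5, 6, 7, 8, 9, 10, 11}); total cost 3 + 5 + 3 = 11.
No covering selection has total cost below 11.

11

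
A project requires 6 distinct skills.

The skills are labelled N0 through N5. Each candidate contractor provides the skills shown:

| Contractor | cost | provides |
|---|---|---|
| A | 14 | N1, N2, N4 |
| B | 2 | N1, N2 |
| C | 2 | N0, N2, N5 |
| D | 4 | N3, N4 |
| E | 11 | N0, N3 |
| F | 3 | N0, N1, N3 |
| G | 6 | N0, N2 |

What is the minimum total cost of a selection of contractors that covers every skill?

B, C, D together cover every skill (B ∪ C ∪ D = {N0, N1, N2, N3, N4, N5}); total cost 2 + 2 + 4 = 8.
The greedy pick C, F, D costs 9; no covering selection beats 8.

8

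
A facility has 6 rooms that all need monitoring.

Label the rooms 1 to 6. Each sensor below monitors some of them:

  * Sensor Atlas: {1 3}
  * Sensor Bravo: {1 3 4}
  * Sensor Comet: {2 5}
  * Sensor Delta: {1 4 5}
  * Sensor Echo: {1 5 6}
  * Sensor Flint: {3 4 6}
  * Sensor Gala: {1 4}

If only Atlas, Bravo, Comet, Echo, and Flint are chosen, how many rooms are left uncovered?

0

Union of Atlas, Bravo, Comet, Echo, Flint = {1, 2, 3, 4, 5, 6} — that's every room, so 0 are uncovered.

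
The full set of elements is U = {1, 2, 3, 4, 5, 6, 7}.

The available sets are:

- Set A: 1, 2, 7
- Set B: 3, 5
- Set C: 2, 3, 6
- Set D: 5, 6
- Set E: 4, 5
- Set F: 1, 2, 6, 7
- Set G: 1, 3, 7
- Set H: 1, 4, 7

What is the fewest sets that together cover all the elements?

A and C and E together: A ∪ C ∪ E = {1, 2, 3, 4, 5, 6, 7} — every element is covered.
No 2 of the 8 sets cover everything (all 28 combinations miss at least one element), so 3 is optimal.

3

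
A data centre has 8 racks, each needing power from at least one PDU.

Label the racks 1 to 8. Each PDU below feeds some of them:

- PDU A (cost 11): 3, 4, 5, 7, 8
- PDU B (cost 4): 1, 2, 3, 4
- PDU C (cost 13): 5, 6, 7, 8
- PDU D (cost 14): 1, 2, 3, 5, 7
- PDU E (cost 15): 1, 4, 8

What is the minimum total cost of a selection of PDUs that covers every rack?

B, C together cover every rack (B ∪ C = {1, 2, 3, 4, 5, 6, 7, 8}); total cost 4 + 13 = 17.
No covering selection has total cost below 17.

17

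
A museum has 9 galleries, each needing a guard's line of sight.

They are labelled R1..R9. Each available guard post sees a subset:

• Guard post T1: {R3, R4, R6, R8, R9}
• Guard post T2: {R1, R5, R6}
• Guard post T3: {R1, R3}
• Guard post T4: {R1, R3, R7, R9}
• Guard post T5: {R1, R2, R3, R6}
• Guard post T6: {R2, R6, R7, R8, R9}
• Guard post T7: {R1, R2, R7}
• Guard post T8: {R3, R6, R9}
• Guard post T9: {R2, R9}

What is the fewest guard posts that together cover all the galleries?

3

Take {T1, T2, T7}. Their union is {R1, R2, R3, R4, R5, R6, R7, R8, R9}, which is all 9 galleries.
Only T1 contains R4, so T1 is forced; the remaining 4 galleries need at least 2 more guard posts (each remaining guard post adds at most 3) — so at least 3 guard posts are needed, and 3 is optimal.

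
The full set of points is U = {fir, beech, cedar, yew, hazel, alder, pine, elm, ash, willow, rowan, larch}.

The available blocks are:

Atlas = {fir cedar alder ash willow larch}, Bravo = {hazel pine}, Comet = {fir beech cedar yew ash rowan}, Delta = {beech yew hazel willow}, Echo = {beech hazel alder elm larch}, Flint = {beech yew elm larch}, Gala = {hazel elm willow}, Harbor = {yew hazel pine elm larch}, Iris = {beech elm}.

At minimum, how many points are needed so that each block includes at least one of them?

The 3 points {beech, hazel, willow} hit every block.
The blocks Atlas, Bravo, Iris are pairwise disjoint, so any hitting set needs a separate point for each — at least 3. Hence 3 is optimal.

3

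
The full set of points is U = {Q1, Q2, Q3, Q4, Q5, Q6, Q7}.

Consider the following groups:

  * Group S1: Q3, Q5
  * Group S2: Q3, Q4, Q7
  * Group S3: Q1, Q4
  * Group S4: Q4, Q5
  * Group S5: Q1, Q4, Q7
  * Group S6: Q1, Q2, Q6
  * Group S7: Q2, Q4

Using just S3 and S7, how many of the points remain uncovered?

Union of S3, S7 = {Q1, Q2, Q4}.
Not covered: Q3, Q5, Q6, Q7 — 4 points.

4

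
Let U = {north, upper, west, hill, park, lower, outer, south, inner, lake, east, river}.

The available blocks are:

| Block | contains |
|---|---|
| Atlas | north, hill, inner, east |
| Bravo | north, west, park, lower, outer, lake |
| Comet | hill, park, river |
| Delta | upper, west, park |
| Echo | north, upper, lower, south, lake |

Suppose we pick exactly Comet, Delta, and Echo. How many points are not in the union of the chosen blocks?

3

Union of Comet, Delta, Echo = {north, upper, west, hill, park, lower, south, lake, river}.
Not covered: outer, inner, east — 3 points.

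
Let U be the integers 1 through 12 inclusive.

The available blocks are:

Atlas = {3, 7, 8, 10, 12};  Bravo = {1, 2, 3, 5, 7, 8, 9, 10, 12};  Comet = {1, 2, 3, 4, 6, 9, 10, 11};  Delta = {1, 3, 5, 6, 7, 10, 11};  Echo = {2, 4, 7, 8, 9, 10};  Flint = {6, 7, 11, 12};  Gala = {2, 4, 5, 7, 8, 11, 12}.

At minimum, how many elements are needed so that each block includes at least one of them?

Take H = {7, 10}. Each listed block contains at least one of these, so H is a hitting set of size 2.
No single element lies in every block, so at least 2 are needed and 2 is optimal.

2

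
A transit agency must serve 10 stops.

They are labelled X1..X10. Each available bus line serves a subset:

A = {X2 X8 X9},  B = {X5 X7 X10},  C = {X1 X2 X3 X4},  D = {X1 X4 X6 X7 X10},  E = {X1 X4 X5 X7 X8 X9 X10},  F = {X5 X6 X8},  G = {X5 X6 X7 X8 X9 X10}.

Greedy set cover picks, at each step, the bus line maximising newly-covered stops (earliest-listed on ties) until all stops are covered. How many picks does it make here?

Greedy: pick E (covers 7 new) → pick C (covers 2 new) → pick D (covers 1 new). Total picks: 3.
(The true minimum cover uses only 2 bus lines, so greedy is not optimal here.)

3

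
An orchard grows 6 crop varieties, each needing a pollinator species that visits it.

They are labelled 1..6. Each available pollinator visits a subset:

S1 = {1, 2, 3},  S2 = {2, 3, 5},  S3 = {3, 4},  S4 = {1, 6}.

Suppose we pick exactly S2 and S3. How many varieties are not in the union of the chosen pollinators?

2

Union of S2, S3 = {2, 3, 4, 5}.
Not covered: 1, 6 — 2 varieties.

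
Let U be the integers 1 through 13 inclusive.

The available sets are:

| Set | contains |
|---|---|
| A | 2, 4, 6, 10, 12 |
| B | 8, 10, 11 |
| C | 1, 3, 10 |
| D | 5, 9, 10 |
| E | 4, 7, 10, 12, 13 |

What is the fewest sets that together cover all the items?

5

Take {A, B, C, D, E}. Their union is {1, 2, 3, 4, 5, 6, 7, 8, 9, 10, 11, 12, 13}, which is all 13 items.
Only A contains 2, so A is forced; the remaining 8 items need at least 4 more sets (each remaining set adds at most 2) — so at least 5 sets are needed, and 5 is optimal.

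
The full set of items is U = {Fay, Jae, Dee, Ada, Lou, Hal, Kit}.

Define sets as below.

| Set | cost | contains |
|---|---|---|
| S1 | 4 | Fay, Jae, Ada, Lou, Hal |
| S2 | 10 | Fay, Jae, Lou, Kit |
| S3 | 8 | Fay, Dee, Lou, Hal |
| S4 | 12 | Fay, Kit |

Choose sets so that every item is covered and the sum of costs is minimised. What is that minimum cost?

S1, S2, S3 together cover every item (S1 ∪ S2 ∪ S3 = {Fay, Jae, Dee, Ada, Lou, Hal, Kit}); total cost 4 + 10 + 8 = 22.
No covering selection has total cost below 22.

22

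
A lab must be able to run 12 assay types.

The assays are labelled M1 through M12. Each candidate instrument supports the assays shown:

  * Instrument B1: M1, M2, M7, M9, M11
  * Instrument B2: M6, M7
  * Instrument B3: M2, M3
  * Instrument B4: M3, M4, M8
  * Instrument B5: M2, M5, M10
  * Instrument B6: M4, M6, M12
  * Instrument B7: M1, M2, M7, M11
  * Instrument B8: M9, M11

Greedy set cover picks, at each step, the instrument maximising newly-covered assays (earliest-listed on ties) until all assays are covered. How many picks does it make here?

Greedy: pick B1 (covers 5 new) → pick B4 (covers 3 new) → pick B5 (covers 2 new) → pick B6 (covers 2 new). Total picks: 4.

4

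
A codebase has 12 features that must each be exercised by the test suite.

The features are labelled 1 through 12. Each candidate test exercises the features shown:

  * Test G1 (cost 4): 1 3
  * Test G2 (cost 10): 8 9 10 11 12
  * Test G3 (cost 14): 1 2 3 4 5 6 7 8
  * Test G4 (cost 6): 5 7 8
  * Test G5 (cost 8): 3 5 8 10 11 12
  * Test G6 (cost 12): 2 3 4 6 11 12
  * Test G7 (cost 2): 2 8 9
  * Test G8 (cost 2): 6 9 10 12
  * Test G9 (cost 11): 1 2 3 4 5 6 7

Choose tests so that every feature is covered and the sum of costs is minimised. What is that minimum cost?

21

G2, G9 together cover every feature (G2 ∪ G9 = {1, 2, 3, 4, 5, 6, 7, 8, 9, 10, 11, 12}); total cost 10 + 11 = 21.
The greedy pick G8, G7, G1, G4, G6 costs 26; no covering selection beats 21.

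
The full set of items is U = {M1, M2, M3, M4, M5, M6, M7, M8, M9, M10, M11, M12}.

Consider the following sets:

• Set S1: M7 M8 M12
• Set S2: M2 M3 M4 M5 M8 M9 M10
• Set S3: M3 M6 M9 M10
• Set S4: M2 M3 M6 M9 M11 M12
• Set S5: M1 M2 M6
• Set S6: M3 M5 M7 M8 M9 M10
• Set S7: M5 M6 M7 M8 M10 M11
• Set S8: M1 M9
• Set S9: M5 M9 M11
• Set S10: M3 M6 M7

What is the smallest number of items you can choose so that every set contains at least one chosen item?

Take H = {M6, M9, M12}. Each listed set contains at least one of these, so H is a hitting set of size 3.
The sets S1, S5, S9 are pairwise disjoint, so any hitting set needs a separate item for each — at least 3. Hence 3 is optimal.

3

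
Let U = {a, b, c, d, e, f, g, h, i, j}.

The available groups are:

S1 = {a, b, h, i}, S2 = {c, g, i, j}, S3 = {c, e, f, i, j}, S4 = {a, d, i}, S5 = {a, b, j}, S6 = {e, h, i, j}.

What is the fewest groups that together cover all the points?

4

Take {S1, S2, S3, S4}. Their union is {a, b, c, d, e, f, g, h, i, j}, which is all 10 points.
No 3 of the 6 groups cover everything (all 20 combinations miss at least one point), so 4 is optimal.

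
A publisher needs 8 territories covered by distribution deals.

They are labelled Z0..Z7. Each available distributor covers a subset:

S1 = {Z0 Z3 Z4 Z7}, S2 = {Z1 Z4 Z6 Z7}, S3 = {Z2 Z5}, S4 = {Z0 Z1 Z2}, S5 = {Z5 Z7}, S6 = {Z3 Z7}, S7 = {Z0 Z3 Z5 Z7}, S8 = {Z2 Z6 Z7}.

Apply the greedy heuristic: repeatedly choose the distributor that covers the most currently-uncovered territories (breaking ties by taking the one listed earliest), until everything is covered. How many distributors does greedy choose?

Greedy: pick S1 (covers 4 new) → pick S2 (covers 2 new) → pick S3 (covers 2 new). Total picks: 3.

3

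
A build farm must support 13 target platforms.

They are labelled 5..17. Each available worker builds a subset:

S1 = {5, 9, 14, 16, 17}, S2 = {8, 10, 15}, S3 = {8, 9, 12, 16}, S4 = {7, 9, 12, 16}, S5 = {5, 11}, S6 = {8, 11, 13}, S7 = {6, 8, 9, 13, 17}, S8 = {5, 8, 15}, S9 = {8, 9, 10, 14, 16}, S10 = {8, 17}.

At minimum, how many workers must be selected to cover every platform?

S1 and S2 and S4 and S5 and S7 together: S1 ∪ S2 ∪ S4 ∪ S5 ∪ S7 = {5, 6, 7, 8, 9, 10, 11, 12, 13, 14, 15, 16, 17} — every platform is covered.
No 4 of the 10 workers cover everything (all 210 combinations miss at least one platform), so 5 is optimal.

5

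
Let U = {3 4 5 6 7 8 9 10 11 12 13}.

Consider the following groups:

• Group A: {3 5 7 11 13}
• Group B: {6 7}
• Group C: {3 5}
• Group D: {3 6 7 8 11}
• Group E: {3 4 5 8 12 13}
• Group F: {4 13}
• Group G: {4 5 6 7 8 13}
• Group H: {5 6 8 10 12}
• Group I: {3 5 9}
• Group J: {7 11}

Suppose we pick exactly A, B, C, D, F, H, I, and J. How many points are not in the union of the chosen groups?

Union of A, B, C, D, F, H, I, J = {3, 4, 5, 6, 7, 8, 9, 10, 11, 12, 13} — that's every point, so 0 are uncovered.

0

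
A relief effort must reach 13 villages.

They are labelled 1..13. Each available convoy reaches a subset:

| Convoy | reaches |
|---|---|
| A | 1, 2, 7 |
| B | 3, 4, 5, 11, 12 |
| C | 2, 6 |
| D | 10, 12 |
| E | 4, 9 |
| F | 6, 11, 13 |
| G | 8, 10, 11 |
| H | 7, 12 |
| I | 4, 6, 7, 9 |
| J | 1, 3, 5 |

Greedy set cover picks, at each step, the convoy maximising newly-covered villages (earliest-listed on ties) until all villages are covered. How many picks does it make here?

5

Greedy: pick B (covers 5 new) → pick A (covers 3 new) → pick F (covers 2 new) → pick G (covers 2 new) → pick E (covers 1 new). Total picks: 5.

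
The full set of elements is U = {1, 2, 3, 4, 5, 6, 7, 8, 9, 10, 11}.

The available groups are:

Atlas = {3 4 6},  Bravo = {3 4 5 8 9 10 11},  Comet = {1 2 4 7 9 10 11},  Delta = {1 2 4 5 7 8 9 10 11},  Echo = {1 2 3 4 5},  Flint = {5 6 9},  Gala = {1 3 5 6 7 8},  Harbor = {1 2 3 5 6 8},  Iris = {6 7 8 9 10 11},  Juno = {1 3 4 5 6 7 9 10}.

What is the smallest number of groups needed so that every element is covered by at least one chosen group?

2

Delta and Harbor cover everything between them: the union {1, 2, 3, 4, 5, 6, 7, 8, 9, 10, 11} is all of U.
No single group has all 11 elements (the largest, Delta, has 9), so 2 is optimal.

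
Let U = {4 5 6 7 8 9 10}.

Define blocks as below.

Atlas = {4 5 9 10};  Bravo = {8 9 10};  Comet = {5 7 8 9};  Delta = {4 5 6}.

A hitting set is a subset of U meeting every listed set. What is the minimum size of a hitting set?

2

The 2 points {4, 8} hit every block.
The blocks Bravo, Delta are pairwise disjoint, so any hitting set needs a separate point for each — at least 2. Hence 2 is optimal.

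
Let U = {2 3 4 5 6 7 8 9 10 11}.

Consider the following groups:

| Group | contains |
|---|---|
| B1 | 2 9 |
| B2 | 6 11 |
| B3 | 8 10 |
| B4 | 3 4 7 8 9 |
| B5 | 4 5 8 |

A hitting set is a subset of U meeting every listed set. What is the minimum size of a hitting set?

Take H = {8, 9, 11}. Each listed group contains at least one of these, so H is a hitting set of size 3.
The groups B1, B2, B3 are pairwise disjoint, so any hitting set needs a separate point for each — at least 3. Hence 3 is optimal.

3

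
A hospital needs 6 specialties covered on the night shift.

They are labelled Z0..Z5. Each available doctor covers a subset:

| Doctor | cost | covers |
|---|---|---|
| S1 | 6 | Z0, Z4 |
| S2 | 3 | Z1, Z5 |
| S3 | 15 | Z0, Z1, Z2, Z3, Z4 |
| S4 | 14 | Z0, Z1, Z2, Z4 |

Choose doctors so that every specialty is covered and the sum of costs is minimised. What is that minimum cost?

S2, S3 together cover every specialty (S2 ∪ S3 = {Z0, Z1, Z2, Z3, Z4, Z5}); total cost 3 + 15 = 18.
The greedy pick S2, S1, S3 costs 24; no covering selection beats 18.

18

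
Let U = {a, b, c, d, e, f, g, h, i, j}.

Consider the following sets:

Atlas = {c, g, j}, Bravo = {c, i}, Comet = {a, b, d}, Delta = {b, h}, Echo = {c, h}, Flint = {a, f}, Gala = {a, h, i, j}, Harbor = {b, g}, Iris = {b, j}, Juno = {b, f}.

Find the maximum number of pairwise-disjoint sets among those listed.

Bravo, Delta, Flint are pairwise disjoint (Bravo={c,i}; Delta={b,h}; Flint={a,f}).
Every remaining set overlaps one of these, and no 4 of the listed sets are pairwise disjoint, so 3 is the maximum.

3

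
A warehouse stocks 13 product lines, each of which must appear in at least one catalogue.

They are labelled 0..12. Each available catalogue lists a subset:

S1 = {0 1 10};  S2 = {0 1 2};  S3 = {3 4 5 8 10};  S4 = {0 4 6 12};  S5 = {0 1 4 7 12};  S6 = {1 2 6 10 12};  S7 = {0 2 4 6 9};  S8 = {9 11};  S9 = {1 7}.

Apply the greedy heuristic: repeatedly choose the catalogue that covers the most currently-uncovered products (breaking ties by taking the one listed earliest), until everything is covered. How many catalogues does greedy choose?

4

Greedy: pick S3 (covers 5 new) → pick S5 (covers 4 new) → pick S7 (covers 3 new) → pick S8 (covers 1 new). Total picks: 4.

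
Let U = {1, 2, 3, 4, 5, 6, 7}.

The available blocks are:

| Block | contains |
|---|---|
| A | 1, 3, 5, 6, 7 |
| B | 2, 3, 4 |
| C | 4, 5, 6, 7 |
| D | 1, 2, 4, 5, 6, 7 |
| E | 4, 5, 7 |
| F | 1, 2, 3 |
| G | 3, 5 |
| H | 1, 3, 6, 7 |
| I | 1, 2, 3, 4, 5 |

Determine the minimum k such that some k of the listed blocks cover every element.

B and D cover everything between them: the union {1, 2, 3, 4, 5, 6, 7} is all of U.
No single block has all 7 elements (the largest, D, has 6), so 2 is optimal.

2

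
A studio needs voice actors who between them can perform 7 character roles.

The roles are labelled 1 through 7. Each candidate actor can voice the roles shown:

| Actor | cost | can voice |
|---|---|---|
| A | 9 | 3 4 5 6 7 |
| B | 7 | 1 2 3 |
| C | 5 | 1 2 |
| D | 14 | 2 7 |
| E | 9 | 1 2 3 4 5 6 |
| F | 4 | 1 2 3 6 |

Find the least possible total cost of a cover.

A, F together cover every role (A ∪ F = {1, 2, 3, 4, 5, 6, 7}); total cost 9 + 4 = 13.
No covering selection has total cost below 13.

13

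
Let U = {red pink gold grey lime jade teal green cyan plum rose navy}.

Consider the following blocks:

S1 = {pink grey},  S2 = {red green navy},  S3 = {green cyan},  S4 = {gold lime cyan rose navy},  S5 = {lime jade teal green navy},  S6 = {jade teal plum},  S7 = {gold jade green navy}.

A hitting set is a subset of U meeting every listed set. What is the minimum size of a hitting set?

4

The 4 points {grey, jade, green, navy} hit every block.
No choice of 3 points meets every block, so 4 is the minimum.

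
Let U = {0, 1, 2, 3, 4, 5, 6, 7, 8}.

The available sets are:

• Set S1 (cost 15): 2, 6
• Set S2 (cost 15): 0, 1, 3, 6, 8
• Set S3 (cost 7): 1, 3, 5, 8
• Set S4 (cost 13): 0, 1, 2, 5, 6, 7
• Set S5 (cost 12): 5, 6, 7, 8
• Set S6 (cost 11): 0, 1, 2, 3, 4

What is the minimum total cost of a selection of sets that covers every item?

23

S5, S6 together cover every item (S5 ∪ S6 = {0, 1, 2, 3, 4, 5, 6, 7, 8}); total cost 12 + 11 = 23.
The greedy pick S3, S4, S6 costs 31; no covering selection beats 23.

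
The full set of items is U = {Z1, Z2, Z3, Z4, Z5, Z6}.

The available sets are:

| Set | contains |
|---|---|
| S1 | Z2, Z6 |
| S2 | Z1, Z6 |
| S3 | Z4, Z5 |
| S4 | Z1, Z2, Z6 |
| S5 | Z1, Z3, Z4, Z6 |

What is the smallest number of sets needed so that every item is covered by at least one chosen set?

3

S1 and S3 and S5 together: S1 ∪ S3 ∪ S5 = {Z1, Z2, Z3, Z4, Z5, Z6} — every item is covered.
Only S5 contains Z3, so S5 is forced; the remaining 2 items need at least 2 more sets (each remaining set adds at most 1) — so at least 3 sets are needed, and 3 is optimal.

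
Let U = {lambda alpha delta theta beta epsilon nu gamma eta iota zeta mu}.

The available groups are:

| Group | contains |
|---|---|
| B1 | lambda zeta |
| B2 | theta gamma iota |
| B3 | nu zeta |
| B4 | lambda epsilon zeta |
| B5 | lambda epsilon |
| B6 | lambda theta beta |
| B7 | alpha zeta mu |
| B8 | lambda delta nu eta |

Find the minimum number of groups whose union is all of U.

B2 and B4 and B6 and B7 and B8 together: B2 ∪ B4 ∪ B6 ∪ B7 ∪ B8 = {lambda, alpha, delta, theta, beta, epsilon, nu, gamma, eta, iota, zeta, mu} — every element is covered.
No 4 of the 8 groups cover everything (all 70 combinations miss at least one element), so 5 is optimal.

5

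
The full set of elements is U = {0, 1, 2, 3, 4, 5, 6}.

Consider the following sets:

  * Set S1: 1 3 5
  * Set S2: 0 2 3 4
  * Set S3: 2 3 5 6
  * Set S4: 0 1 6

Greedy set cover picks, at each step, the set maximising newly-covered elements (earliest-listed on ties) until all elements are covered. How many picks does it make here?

3

Greedy: pick S2 (covers 4 new) → pick S1 (covers 2 new) → pick S3 (covers 1 new). Total picks: 3.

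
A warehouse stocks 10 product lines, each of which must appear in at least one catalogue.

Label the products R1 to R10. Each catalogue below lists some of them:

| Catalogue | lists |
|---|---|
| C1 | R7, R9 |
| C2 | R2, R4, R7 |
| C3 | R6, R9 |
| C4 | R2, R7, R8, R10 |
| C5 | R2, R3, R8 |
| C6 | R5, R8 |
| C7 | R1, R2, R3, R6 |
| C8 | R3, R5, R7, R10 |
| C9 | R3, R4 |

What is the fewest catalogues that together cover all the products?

5

Take {C2, C3, C6, C7, C8}. Their union is {R1, R2, R3, R4, R5, R6, R7, R8, R9, R10}, which is all 10 products.
No 4 of the 9 catalogues cover everything (all 126 combinations miss at least one product), so 5 is optimal.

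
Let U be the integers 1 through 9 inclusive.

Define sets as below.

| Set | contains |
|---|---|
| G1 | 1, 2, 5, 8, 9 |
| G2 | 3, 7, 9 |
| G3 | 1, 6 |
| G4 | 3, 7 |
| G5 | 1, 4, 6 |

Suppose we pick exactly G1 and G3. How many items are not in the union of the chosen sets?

Union of G1, G3 = {1, 2, 5, 6, 8, 9}.
Not covered: 3, 4, 7 — 3 items.

3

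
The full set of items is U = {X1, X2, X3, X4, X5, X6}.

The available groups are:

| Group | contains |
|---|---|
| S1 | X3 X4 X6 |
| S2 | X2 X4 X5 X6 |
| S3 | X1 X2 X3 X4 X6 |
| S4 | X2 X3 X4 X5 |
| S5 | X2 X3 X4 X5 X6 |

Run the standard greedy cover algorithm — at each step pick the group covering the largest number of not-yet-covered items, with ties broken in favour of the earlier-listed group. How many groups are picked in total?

Greedy: pick S3 (covers 5 new) → pick S2 (covers 1 new). Total picks: 2.

2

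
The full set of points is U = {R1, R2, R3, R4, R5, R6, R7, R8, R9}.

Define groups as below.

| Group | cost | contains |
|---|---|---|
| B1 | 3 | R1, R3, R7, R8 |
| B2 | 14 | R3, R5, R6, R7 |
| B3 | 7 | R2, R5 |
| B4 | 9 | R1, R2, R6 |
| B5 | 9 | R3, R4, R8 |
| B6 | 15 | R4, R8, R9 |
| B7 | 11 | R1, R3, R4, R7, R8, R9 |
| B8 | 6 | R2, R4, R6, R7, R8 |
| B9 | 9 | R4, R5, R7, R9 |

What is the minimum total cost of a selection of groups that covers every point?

B1, B8, B9 together cover every point (B1 ∪ B8 ∪ B9 = {R1, R2, R3, R4, R5, R6, R7, R8, R9}); total cost 3 + 6 + 9 = 18.
No covering selection has total cost below 18.

18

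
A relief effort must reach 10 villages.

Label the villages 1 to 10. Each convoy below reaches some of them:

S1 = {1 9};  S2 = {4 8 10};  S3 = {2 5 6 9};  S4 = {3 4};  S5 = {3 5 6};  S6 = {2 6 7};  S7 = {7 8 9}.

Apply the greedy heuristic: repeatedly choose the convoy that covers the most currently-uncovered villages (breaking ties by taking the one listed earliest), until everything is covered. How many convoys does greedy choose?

Greedy: pick S3 (covers 4 new) → pick S2 (covers 3 new) → pick S1 (covers 1 new) → pick S4 (covers 1 new) → pick S6 (covers 1 new). Total picks: 5.
(The true minimum cover uses only 4 convoys, so greedy is not optimal here.)

5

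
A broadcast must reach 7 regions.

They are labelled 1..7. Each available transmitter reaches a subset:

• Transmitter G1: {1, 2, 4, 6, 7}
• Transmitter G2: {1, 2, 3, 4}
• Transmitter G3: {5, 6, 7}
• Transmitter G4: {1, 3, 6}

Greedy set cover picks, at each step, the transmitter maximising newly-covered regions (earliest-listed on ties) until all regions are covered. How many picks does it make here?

3

Greedy: pick G1 (covers 5 new) → pick G2 (covers 1 new) → pick G3 (covers 1 new). Total picks: 3.
(The true minimum cover uses only 2 transmitters, so greedy is not optimal here.)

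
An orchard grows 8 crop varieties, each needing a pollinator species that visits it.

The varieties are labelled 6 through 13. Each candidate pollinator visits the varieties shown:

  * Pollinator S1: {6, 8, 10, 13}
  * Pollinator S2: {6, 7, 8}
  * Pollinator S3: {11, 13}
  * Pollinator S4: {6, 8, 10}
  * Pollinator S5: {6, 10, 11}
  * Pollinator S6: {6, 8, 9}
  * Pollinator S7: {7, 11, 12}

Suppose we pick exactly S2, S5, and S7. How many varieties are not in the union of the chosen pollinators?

Union of S2, S5, S7 = {6, 7, 8, 10, 11, 12}.
Not covered: 9, 13 — 2 varieties.

2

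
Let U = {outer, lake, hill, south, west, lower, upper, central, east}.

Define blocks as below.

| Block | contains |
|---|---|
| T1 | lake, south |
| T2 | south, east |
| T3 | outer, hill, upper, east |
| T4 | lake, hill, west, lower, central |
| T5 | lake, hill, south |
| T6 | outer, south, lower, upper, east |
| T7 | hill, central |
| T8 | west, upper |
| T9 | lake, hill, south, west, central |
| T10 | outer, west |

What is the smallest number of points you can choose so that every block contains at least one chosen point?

3

The 3 points {hill, south, west} hit every block.
The blocks T1, T7, T8 are pairwise disjoint, so any hitting set needs a separate point for each — at least 3. Hence 3 is optimal.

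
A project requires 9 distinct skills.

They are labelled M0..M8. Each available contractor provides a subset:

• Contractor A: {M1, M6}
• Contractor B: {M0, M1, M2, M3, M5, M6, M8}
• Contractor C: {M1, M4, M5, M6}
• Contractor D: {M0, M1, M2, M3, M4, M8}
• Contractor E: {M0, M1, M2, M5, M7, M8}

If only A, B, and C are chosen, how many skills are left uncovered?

1

Union of A, B, C = {M0, M1, M2, M3, M4, M5, M6, M8}.
Not covered: M7 — 1 skill.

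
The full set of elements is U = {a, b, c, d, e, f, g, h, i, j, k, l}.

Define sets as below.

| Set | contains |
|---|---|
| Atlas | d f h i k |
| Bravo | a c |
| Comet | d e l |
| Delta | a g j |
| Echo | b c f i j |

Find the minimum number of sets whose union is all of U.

4

Atlas and Comet and Delta and Echo together: Atlas ∪ Comet ∪ Delta ∪ Echo = {a, b, c, d, e, f, g, h, i, j, k, l} — every element is covered.
Only Echo contains b, so Echo is forced; the remaining 7 elements need at least 3 more sets (each remaining set adds at most 3) — so at least 4 sets are needed, and 4 is optimal.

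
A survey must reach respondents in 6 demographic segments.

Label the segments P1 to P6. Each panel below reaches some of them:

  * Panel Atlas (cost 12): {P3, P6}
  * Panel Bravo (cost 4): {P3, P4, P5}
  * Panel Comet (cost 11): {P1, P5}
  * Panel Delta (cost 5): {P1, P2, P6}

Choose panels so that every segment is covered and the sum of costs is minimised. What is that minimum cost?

9

Bravo, Delta together cover every segment (Bravo ∪ Delta = {P1, P2, P3, P4, P5, P6}); total cost 4 + 5 = 9.
No covering selection has total cost below 9.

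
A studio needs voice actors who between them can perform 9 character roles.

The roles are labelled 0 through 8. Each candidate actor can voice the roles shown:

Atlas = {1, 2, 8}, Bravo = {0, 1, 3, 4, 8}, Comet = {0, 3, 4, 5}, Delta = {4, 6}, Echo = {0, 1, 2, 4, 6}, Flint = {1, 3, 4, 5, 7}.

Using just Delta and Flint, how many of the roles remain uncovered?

Union of Delta, Flint = {1, 3, 4, 5, 6, 7}.
Not covered: 0, 2, 8 — 3 roles.

3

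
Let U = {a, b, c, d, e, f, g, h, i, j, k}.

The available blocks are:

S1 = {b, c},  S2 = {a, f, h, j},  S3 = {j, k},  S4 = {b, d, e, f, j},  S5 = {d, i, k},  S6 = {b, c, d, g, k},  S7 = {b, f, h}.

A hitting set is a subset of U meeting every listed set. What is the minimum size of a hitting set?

Take T = {b, h, k}. Each listed block contains at least one of these, so T is a hitting set of size 3.
The blocks S1, S2, S5 are pairwise disjoint, so any hitting set needs a separate item for each — at least 3. Hence 3 is optimal.

3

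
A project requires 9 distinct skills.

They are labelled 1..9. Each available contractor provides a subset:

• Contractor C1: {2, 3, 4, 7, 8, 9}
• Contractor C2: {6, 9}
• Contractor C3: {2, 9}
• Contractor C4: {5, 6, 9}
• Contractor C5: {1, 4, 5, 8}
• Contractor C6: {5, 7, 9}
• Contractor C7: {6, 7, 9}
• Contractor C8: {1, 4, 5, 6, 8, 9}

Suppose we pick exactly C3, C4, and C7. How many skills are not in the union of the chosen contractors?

Union of C3, C4, C7 = {2, 5, 6, 7, 9}.
Not covered: 1, 3, 4, 8 — 4 skills.

4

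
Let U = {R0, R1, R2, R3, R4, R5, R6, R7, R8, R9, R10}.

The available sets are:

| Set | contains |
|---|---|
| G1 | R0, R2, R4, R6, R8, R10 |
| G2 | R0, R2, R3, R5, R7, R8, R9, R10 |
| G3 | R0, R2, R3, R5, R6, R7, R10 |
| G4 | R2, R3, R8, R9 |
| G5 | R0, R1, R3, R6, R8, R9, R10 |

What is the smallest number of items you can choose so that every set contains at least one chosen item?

2

The 2 items {R3, R4} hit every set.
No single item lies in every set, so at least 2 are needed and 2 is optimal.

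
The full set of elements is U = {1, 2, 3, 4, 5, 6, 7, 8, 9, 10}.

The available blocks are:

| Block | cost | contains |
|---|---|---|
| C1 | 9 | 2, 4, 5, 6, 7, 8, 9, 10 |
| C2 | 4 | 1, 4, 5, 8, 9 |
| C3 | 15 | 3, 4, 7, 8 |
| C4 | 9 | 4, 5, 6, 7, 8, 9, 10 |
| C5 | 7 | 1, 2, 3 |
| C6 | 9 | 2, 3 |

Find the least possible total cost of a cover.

16

C1, C5 together cover every element (C1 ∪ C5 = {1, 2, 3, 4, 5, 6, 7, 8, 9, 10}); total cost 9 + 7 = 16.
The greedy pick C2, C1, C5 costs 20; no covering selection beats 16.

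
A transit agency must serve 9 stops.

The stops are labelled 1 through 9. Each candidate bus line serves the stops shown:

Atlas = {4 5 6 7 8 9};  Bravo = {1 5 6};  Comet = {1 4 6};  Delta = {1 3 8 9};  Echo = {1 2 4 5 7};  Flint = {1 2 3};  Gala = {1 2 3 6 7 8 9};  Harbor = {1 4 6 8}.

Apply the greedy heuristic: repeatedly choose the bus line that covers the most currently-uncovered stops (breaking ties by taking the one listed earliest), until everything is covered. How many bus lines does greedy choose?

Greedy: pick Gala (covers 7 new) → pick Atlas (covers 2 new). Total picks: 2.

2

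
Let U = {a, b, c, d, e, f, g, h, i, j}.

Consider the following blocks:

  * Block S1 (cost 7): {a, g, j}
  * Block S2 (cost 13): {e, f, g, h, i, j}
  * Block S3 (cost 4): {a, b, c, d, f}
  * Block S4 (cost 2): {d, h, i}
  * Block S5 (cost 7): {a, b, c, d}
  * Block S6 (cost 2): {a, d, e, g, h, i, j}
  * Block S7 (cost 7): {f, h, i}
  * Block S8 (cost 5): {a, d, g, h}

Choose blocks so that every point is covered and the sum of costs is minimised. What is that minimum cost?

6

S3, S6 together cover every point (S3 ∪ S6 = {a, b, c, d, e, f, g, h, i, j}); total cost 4 + 2 = 6.
No covering selection has total cost below 6.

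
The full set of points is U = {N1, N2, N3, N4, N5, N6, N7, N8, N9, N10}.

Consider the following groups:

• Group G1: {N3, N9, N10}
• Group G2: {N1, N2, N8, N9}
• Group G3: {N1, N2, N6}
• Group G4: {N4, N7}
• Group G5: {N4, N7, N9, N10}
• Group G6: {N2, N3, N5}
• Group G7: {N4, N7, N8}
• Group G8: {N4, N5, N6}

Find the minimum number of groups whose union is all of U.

4

G1, G3, G6, and G7 cover everything between them: the union {N1, N2, N3, N4, N5, N6, N7, N8, N9, N10} is all of U.
No 3 of the 8 groups cover everything (all 56 combinations miss at least one point), so 4 is optimal.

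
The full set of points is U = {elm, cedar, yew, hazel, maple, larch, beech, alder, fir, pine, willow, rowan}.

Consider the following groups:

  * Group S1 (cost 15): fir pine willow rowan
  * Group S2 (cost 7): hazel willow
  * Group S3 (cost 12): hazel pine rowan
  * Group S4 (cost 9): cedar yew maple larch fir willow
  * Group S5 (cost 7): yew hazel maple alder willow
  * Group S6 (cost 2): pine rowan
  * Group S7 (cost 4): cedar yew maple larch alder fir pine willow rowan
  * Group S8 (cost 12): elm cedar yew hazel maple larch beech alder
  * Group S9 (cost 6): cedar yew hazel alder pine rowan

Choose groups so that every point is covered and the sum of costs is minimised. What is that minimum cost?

S7, S8 together cover every point (S7 ∪ S8 = {elm, cedar, yew, hazel, maple, larch, beech, alder, fir, pine, willow, rowan}); total cost 4 + 12 = 16.
No covering selection has total cost below 16.

16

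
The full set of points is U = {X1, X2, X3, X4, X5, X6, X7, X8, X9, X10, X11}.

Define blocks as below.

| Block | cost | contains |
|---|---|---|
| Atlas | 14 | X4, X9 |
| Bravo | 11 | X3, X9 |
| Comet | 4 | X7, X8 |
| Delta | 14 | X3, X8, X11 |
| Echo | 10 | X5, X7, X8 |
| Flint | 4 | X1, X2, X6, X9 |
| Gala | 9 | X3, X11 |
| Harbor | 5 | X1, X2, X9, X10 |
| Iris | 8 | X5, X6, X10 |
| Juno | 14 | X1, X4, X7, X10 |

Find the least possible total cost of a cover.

Echo, Flint, Gala, Juno together cover every point (Echo ∪ Flint ∪ Gala ∪ Juno = {X1, X2, X3, X4, X5, X6, X7, X8, X9, X10, X11}); total cost 10 + 4 + 9 + 14 = 37.
The greedy pick Flint, Comet, Iris, Gala, Atlas costs 39; no covering selection beats 37.

37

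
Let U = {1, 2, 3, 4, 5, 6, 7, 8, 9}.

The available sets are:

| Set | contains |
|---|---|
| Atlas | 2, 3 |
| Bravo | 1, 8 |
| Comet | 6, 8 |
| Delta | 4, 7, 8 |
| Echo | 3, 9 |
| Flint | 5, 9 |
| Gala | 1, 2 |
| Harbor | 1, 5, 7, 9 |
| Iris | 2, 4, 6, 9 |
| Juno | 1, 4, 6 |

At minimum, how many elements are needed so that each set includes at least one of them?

4

The 4 elements {2, 4, 8, 9} hit every set.
No choice of 3 elements meets every set, so 4 is the minimum.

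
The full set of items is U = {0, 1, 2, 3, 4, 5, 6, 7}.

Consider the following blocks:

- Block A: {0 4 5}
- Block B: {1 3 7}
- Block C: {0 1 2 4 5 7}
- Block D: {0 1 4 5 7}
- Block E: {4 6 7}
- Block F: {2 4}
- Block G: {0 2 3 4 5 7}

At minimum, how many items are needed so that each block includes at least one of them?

2

H = {4, 7} meets every block (each contains at least one member of H), and |H| = 2.
The blocks A, B are pairwise disjoint, so any hitting set needs a separate item for each — at least 2. Hence 2 is optimal.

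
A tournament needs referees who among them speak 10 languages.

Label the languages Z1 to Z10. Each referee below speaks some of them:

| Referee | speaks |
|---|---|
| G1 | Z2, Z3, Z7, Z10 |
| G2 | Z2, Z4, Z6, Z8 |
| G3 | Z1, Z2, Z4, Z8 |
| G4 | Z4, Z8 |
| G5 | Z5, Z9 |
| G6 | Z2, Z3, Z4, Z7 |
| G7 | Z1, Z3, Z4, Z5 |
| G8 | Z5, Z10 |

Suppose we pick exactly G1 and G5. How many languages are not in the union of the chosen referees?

4

Union of G1, G5 = {Z2, Z3, Z5, Z7, Z9, Z10}.
Not covered: Z1, Z4, Z6, Z8 — 4 languages.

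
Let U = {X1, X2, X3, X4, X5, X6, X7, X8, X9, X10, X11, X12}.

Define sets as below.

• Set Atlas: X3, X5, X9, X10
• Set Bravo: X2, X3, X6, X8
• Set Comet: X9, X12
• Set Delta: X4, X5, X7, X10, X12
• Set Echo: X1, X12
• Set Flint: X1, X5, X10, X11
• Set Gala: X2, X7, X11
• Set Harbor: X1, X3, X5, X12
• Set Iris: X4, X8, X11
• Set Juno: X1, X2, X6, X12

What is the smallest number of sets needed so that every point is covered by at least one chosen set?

Atlas and Delta and Iris and Juno together: Atlas ∪ Delta ∪ Iris ∪ Juno = {X1, X2, X3, X4, X5, X6, X7, X8, X9, X10, X11, X12} — every point is covered.
No 3 of the 10 sets cover everything (all 120 combinations miss at least one point), so 4 is optimal.

4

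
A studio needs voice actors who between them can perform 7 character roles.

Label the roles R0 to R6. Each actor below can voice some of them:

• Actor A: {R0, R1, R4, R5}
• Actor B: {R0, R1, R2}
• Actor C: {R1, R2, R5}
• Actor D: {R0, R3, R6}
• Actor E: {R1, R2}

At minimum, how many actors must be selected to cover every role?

Take {A, C, D}. Their union is {R0, R1, R2, R3, R4, R5, R6}, which is all 7 roles.
Only D contains R3, so D is forced; the remaining 4 roles need at least 2 more actors (each remaining actor adds at most 3) — so at least 3 actors are needed, and 3 is optimal.

3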